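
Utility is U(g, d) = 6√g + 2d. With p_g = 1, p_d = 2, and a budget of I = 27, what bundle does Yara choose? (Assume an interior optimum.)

g* = 9, d* = 9

MU_g = 6/(2√g), MU_d = 2.
MRS = 6/(2√g) ÷ 2.
Tangency: set MRS = p_g/p_d = 1/2 = 0.5.
MRS depends only on g: 1.5/√g = 0.5 ⇒ √g = 1.5/0.5 = 3 ⇒ g* = 9.
From the budget, 2·d = 27 − 1·9 = 18, so d* = 9.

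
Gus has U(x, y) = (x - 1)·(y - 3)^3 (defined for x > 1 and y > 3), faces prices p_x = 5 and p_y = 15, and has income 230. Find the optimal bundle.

MU_x = (y−3)^3, MU_y = 3·(x−1)·(y−3)^2.
MRS = (1/3)·(y−3)/(x−1).
Tangency: set MRS = p_x/p_y = 5/15 = 1/3.
So (1/3)·(y − 3)/(x − 1) = 1/3, i.e. (y − 3) = (x − 1).
Rewrite the budget in excess-of-subsistence terms: 5·(x − 1) + 15·(y − 3) = 230 − 5·1 − 15·3 = 180.
Substituting, 20·(x − 1) = 180, so x − 1 = 9 and x* = 10.
Then y − 3 = 9, so y* = 12.

x* = 10, y* = 12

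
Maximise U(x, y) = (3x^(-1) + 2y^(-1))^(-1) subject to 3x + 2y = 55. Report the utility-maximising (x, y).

For CES with ρ = -1, MRS = (3/2)·(y/x)^2.
Tangency: set MRS = p_x/p_y = 3/2 = 1.5.
So (y/x)^2 = 1; taking the square root, y/x = 1, i.e. y = x.
Substitute into the budget 3·x + 2·y = 55: 5·x = 55, so x* = 11 and y* = 11.

x* = 11, y* = 11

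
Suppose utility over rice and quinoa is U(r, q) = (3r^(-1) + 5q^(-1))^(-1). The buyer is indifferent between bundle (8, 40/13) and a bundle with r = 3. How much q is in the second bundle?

U depends on (r, q) only through S = 3r^(-1) + 5q^(-1), so equal utility means equal S. At (8, 40/13): S = 2.
With r = 3: 3·3^(-1) = 1, so 5q^(-1) = 2 − 1 = 1, i.e. q^(-1) = 0.2.
Hence q = 1/0.2 = 5.
Check: U(3, 5) = 0.5.

q = 5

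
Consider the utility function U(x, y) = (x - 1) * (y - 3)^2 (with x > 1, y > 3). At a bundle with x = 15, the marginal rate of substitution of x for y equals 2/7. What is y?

y = 11

MU_x = (y−3)^2, MU_y = 2·(x−1)·(y−3).
MRS = (1/2)·(y−3)/(x−1).
Substitute x = 15: MRS = (y − 3)/28. Setting this equal to 2/7 gives y − 3 = (2/7)·28 = 8, so y = 11.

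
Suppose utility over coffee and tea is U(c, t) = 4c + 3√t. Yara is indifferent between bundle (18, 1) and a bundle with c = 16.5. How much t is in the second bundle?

t = 9

U(18, 1) = 75.
Set U(16.5, t) = 75 and solve.
With c = 16.5: 3√t = 75 − 4·16.5 = 9, so √t = 3 and t = 9.
Check: U(16.5, 9) = 75.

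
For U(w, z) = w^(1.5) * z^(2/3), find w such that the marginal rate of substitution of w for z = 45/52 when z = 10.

MU_w = 1.5·√w·z^(2/3) and MU_z = 2/3·w^(1.5)·z^(-1/3).
MRS = MU_w/MU_z = (2.25)·z/w.
Substitute z = 10: MRS = 22.5/w. Setting 22.5/w = 45/52 gives w = 22.5/(45/52) = 26.

w = 26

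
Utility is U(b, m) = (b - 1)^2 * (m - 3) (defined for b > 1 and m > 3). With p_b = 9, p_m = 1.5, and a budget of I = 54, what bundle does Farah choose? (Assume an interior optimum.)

b* = 4, m* = 12

MU_b = 2·(b−1)·(m−3), MU_m = (b−1)^2.
MRS = (2/1)·(m−3)/(b−1).
Tangency: set MRS = p_b/p_m = 9/1.5 = 6.
So (2/1)·(m − 3)/(b − 1) = 6, i.e. (m − 3) = 3·(b − 1).
Rewrite the budget in excess-of-subsistence terms: 9·(b − 1) + 1.5·(m − 3) = 54 − 9·1 − 1.5·3 = 40.5.
Substituting, 13.5·(b − 1) = 40.5, so b − 1 = 3 and b* = 4.
Then m − 3 = 3·3 = 9, so m* = 12.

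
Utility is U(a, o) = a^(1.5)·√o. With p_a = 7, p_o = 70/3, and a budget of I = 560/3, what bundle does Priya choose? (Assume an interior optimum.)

MU_a = 1.5·√a·√o and MU_o = 0.5·a^(1.5)·o^(-0.5).
MRS = MU_a/MU_o = (3)·o/a.
Tangency: set MRS = p_a/p_o = 7/(70/3) = 0.3.
So (3)·o/a = 0.3, i.e. o = 0.1·a.
Substitute into the budget 7·a + (70/3)·o = 560/3: (28/3)·a = 560/3, so a* = 20.
Then o* = 0.1·20 = 2.

a* = 20, o* = 2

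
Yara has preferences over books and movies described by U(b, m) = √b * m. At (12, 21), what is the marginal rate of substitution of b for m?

MU_b = 0.5·b^(-0.5)·m and MU_m = √b.
MRS = MU_b/MU_m = (0.5)·m/b.
At (12, 21): MRS = 0.875.
The indifference curve has slope −0.875 at this bundle.

MRS = 0.875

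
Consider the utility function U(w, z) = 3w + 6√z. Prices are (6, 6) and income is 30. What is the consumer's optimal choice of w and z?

MU_w = 3, MU_z = 6/(2√z).
MRS = 3 ÷ (6/(2√z)).
Tangency: set MRS = p_w/p_z = 6/6 = 1.
MRS depends only on z: √z = 1 ⇒ √z = 1 ⇒ z* = 1.
From the budget, 6·w = 30 − 6·1 = 24, so w* = 4.

w* = 4, z* = 1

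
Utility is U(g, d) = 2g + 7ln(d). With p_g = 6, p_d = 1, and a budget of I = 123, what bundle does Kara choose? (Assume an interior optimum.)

g* = 17, d* = 21

MU_g = 2, MU_d = 7/d.
MRS = 2 ÷ (7/d).
Tangency: set MRS = p_g/p_d = 6/1 = 6.
MRS depends only on d: (2/7)·d = 6 ⇒ d* = 6/(2/7) = 21.
From the budget, 6·g = 123 − 1·21 = 102, so g* = 17.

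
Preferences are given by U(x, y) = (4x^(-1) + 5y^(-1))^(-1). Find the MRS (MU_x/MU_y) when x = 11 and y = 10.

MRS = 80/121

For CES with ρ = -1, MRS = (4/5)·(y/x)^2.
At (11, 10): MRS = 80/121.
So at (11, 10) the consumer would give up 80/121 units of y for one more unit of x.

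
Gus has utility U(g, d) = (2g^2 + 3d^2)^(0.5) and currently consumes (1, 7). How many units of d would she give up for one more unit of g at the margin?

MRS = 2/21

For CES with ρ = 2, MRS = (2/3)·(d/g)^(-1).
At (1, 7): MRS = 2/21.
So at (1, 7) the consumer would give up 2/21 units of d for one more unit of g.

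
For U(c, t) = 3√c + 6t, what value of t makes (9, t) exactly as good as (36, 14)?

U(36, 14) = 102.
Set U(9, t) = 102 and solve.
With c = 9: √9 = 3, so 6t = 102 − 3·3 = 93 and t = 15.5.
Check: U(9, 15.5) = 102.

t = 15.5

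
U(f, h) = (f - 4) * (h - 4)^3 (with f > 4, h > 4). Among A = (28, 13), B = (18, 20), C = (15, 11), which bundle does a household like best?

Bundle B

Evaluate utility at each bundle:
U(A) = 17496.
U(B) = 57344.
U(C) = 3773.
Highest utility is B, so B ≻ A ≻ C.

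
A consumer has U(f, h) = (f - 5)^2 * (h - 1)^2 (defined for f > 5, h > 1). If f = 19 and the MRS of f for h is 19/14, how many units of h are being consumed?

h = 20

MU_f = 2·(f−5)·(h−1)^2, MU_h = 2·(f−5)^2·(h−1).
MRS = (h−1)/(f−5).
Substitute f = 19: MRS = (h − 1)/14. Setting this equal to 19/14 gives h − 1 = (19/14)·14 = 19, so h = 20.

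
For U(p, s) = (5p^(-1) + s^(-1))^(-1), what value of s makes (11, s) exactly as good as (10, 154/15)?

U depends on (p, s) only through S = 5p^(-1) + s^(-1), so equal utility means equal S. At (10, 154/15): S = 46/77.
With p = 11: 5·11^(-1) = 5/11, so s^(-1) = 46/77 − 5/11 = 1/7.
Hence s = 1/(1/7) = 7.
Check: U(11, 7) = 1.6739.

s = 7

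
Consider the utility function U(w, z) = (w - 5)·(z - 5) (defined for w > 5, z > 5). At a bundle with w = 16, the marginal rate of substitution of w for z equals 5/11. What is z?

MU_w = (z−5), MU_z = (w−5).
MRS = (z−5)/(w−5).
Substitute w = 16: MRS = (z − 5)/11. Setting this equal to 5/11 gives z − 5 = (5/11)·11 = 5, so z = 10.

z = 10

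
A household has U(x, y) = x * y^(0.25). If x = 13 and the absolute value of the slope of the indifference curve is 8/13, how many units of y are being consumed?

y = 2

MU_x = y^(0.25) and MU_y = 0.25·x·y^(-0.75).
MRS = MU_x/MU_y = (4)·y/x.
Substitute x = 13: MRS = y/3.25. Setting y/3.25 = 8/13 gives y = (8/13)·3.25 = 2.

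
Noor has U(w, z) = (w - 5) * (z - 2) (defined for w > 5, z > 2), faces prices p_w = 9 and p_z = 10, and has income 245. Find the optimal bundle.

MU_w = (z−2), MU_z = (w−5).
MRS = (z−2)/(w−5).
Tangency: set MRS = p_w/p_z = 9/10 = 0.9.
So (z − 2)/(w − 5) = 0.9, i.e. (z − 2) = 0.9·(w − 5).
Rewrite the budget in excess-of-subsistence terms: 9·(w − 5) + 10·(z − 2) = 245 − 9·5 − 10·2 = 180.
Substituting, 18·(w − 5) = 180, so w − 5 = 10 and w* = 15.
Then z − 2 = 0.9·10 = 9, so z* = 11.

w* = 15, z* = 11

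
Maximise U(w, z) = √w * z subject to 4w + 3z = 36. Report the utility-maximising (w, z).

w* = 3, z* = 8

MU_w = 0.5·w^(-0.5)·z and MU_z = √w.
MRS = MU_w/MU_z = (0.5)·z/w.
Tangency: set MRS = p_w/p_z = 4/3.
So (0.5)·z/w = 4/3, i.e. z = (8/3)·w.
Substitute into the budget 4·w + 3·z = 36: 12·w = 36, so w* = 3.
Then z* = (8/3)·3 = 8.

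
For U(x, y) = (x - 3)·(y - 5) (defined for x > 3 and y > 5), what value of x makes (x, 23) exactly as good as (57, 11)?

U(57, 11) = 324.
Set U(x, 23) = 324 and solve.
With y = 23: (23 − 5) = 18, so (x − 3) = 324/18 = 18.
So x = 3 + 18 = 21.
Check: U(21, 23) = 324.

x = 21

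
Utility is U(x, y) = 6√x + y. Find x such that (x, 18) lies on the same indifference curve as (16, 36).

x = 49

U(16, 36) = 60.
Set U(x, 18) = 60 and solve.
With y = 18: 6√x = 60 − 18 = 42, so √x = 7 and x = 49.
Check: U(49, 18) = 60.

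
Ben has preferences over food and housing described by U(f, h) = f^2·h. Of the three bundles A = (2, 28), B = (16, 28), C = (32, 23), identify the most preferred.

Evaluate utility at each bundle:
U(A) = 112.
U(B) = 7168.
U(C) = 23552.
Highest utility is C, so C ≻ B ≻ A.

Bundle C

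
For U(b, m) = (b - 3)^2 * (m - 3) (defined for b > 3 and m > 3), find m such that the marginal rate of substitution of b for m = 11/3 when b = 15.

m = 25

MU_b = 2·(b−3)·(m−3), MU_m = (b−3)^2.
MRS = (2/1)·(m−3)/(b−3).
Substitute b = 15: MRS = (m − 3)/6. Setting this equal to 11/3 gives m − 3 = (11/3)·6 = 22, so m = 25.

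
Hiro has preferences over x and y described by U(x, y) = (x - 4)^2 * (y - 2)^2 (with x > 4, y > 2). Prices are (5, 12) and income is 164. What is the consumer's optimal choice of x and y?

x* = 16, y* = 7

MU_x = 2·(x−4)·(y−2)^2, MU_y = 2·(x−4)^2·(y−2).
MRS = (y−2)/(x−4).
Tangency: set MRS = p_x/p_y = 5/12.
So (y − 2)/(x − 4) = 5/12, i.e. (y − 2) = (5/12)·(x − 4).
Rewrite the budget in excess-of-subsistence terms: 5·(x − 4) + 12·(y − 2) = 164 − 5·4 − 12·2 = 120.
Substituting, 10·(x − 4) = 120, so x − 4 = 12 and x* = 16.
Then y − 2 = (5/12)·12 = 5, so y* = 7.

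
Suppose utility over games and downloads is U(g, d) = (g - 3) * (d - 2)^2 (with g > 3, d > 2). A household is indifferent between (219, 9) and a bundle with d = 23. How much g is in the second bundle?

g = 27

U(219, 9) = 10584.
Set U(g, 23) = 10584 and solve.
With d = 23: (23 − 2)^2 = 441, so (g − 3) = 10584/441 = 24.
So g = 3 + 24 = 27.
Check: U(27, 23) = 10584.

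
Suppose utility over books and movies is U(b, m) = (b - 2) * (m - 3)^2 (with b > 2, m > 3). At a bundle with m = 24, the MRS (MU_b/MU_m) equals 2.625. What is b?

MU_b = (m−3)^2, MU_m = 2·(b−2)·(m−3).
MRS = (1/2)·(m−3)/(b−2).
Substitute m = 24: MRS = 10.5/(b − 2). Setting this equal to 2.625 gives b − 2 = 10.5/2.625 = 4, so b = 6.

b = 6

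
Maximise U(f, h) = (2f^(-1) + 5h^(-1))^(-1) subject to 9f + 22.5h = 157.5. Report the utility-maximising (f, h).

f* = 5, h* = 5

For CES with ρ = -1, MRS = (2/5)·(h/f)^2.
Tangency: set MRS = p_f/p_h = 9/22.5 = 0.4.
So (h/f)^2 = 1; taking the square root, h/f = 1, i.e. h = f.
Substitute into the budget 9·f + 22.5·h = 157.5: 31.5·f = 157.5, so f* = 5 and h* = 5.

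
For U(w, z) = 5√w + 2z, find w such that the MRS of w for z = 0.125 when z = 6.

MU_w = 5/(2√w), MU_z = 2.
MRS = 5/(2√w) ÷ 2.
MRS depends only on w: 1.25/√w = 0.125 ⇒ √w = 1.25/0.125 = 10 ⇒ w = 100.

w = 100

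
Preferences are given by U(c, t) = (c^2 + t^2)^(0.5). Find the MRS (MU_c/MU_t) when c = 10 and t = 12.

For CES with ρ = 2, MRS = (t/c)^(-1).
At (10, 12): MRS = 5/6.
So at (10, 12) the consumer would give up 5/6 units of t for one more unit of c.

MRS = 5/6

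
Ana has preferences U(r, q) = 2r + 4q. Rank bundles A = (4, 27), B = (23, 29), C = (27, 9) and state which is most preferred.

Evaluate utility at each bundle:
U(A) = 116.
U(B) = 162.
U(C) = 90.
Highest utility is B, so B ≻ A ≻ C.

Bundle B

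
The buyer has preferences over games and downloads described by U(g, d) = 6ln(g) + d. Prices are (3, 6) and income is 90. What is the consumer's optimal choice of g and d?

g* = 12, d* = 9

MU_g = 6/g, MU_d = 1.
MRS = 6/g ÷ 1.
Tangency: set MRS = p_g/p_d = 3/6 = 0.5.
MRS depends only on g: 6/g = 0.5 ⇒ g* = 6/0.5 = 12.
From the budget, 6·d = 90 − 3·12 = 54, so d* = 9.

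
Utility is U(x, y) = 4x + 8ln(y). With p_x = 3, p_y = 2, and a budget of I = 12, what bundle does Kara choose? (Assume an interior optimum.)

MU_x = 4, MU_y = 8/y.
MRS = 4 ÷ (8/y).
Tangency: set MRS = p_x/p_y = 3/2 = 1.5.
MRS depends only on y: 0.5·y = 1.5 ⇒ y* = 1.5/0.5 = 3.
From the budget, 3·x = 12 − 2·3 = 6, so x* = 2.

x* = 2, y* = 3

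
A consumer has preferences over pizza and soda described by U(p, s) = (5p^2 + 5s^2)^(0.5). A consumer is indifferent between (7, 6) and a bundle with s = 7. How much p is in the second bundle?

p = 6

U depends on (p, s) only through S = 5p^2 + 5s^2, so equal utility means equal S. At (7, 6): S = 425.
With s = 7: 5·7^2 = 245, so 5p^2 = 425 − 245 = 180, i.e. p^2 = 36.
Hence p = √36 = 6.
Check: U(6, 7) = 20.6155.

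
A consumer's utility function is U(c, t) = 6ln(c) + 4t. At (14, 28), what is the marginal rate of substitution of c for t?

MRS = 3/28

MU_c = 6/c, MU_t = 4.
MRS = 6/c ÷ 4.
At (14, 28): MRS = 3/28.
The indifference curve has slope −3/28 at this bundle.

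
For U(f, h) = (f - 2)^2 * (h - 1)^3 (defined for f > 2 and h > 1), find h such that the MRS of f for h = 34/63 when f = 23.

h = 18

MU_f = 2·(f−2)·(h−1)^3, MU_h = 3·(f−2)^2·(h−1)^2.
MRS = (2/3)·(h−1)/(f−2).
Substitute f = 23: MRS = (h − 1)/31.5. Setting this equal to 34/63 gives h − 1 = (34/63)·31.5 = 17, so h = 18.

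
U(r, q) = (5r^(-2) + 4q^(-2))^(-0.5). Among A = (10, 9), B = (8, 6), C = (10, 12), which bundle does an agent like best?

Bundle C

Evaluate utility at each bundle:
U(A) = 3.172.
U(B) = 2.299.
U(C) = 3.586.
Highest utility is C, so C ≻ A ≻ B.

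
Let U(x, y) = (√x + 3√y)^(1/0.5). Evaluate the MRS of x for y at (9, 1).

MRS = 1/9

For CES with ρ = 0.5, MRS = (1/3)·√(y/x).
At (9, 1): MRS = 1/9.
So at (9, 1) the consumer would give up 1/9 units of y for one more unit of x.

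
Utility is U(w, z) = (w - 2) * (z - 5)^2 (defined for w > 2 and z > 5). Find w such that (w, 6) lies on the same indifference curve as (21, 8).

U(21, 8) = 171.
Set U(w, 6) = 171 and solve.
With z = 6: (6 − 5)^2 = 1, so (w − 2) = 171/1 = 171.
So w = 2 + 171 = 173.
Check: U(173, 6) = 171.

w = 173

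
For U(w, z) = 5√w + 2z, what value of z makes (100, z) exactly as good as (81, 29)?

z = 26.5

U(81, 29) = 103.
Set U(100, z) = 103 and solve.
With w = 100: √100 = 10, so 2z = 103 − 5·10 = 53 and z = 26.5.
Check: U(100, 26.5) = 103.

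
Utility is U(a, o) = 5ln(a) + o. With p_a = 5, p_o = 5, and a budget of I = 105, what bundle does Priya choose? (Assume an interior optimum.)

a* = 5, o* = 16

MU_a = 5/a, MU_o = 1.
MRS = 5/a ÷ 1.
Tangency: set MRS = p_a/p_o = 5/5 = 1.
MRS depends only on a: 5/a = 1 ⇒ a* = 5/1 = 5.
From the budget, 5·o = 105 − 5·5 = 80, so o* = 16.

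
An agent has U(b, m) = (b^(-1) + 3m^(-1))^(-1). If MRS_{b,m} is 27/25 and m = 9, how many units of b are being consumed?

b = 5

For CES with ρ = -1, MRS = (1/3)·(m/b)^2.
Setting (1/3)·(9/b)^2 = 27/25 gives (9/b)^2 = 81/25, so 9/b = 1.8 and b = 5.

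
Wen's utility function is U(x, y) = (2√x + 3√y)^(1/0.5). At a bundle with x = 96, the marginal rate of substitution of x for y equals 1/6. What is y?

For CES with ρ = 0.5, MRS = (2/3)·√(y/x).
Setting (2/3)·√(y/96) = 1/6 gives √(y/96) = 0.25, so y/96 = 1/16 and y = 6.

y = 6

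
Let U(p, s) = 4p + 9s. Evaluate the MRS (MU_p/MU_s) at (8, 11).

MRS = 4/9

MU_p = 4, MU_s = 9, so MRS = 4/9 at every bundle.
At (8, 11): MRS = 4/9.
That is, one extra unit of p is worth 4/9 units of s at the margin.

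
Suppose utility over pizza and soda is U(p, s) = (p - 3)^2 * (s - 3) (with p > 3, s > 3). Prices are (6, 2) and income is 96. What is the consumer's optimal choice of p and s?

MU_p = 2·(p−3)·(s−3), MU_s = (p−3)^2.
MRS = (2/1)·(s−3)/(p−3).
Tangency: set MRS = p_p/p_s = 6/2 = 3.
So (2/1)·(s − 3)/(p − 3) = 3, i.e. (s − 3) = 1.5·(p − 3).
Rewrite the budget in excess-of-subsistence terms: 6·(p − 3) + 2·(s − 3) = 96 − 6·3 − 2·3 = 72.
Substituting, 9·(p − 3) = 72, so p − 3 = 8 and p* = 11.
Then s − 3 = 1.5·8 = 12, so s* = 15.

p* = 11, s* = 15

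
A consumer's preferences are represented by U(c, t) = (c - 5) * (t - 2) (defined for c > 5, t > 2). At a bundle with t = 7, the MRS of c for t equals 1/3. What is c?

c = 20

MU_c = (t−2), MU_t = (c−5).
MRS = (t−2)/(c−5).
Substitute t = 7: MRS = 5/(c − 5). Setting this equal to 1/3 gives c − 5 = 5/(1/3) = 15, so c = 20.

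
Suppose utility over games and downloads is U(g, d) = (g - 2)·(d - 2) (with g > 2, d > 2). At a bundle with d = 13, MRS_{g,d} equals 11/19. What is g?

g = 21

MU_g = (d−2), MU_d = (g−2).
MRS = (d−2)/(g−2).
Substitute d = 13: MRS = 11/(g − 2). Setting this equal to 11/19 gives g − 2 = 11/(11/19) = 19, so g = 21.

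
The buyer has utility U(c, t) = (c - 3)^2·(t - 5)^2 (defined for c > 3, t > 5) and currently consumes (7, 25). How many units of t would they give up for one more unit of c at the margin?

MRS = 5

MU_c = 2·(c−3)·(t−5)^2, MU_t = 2·(c−3)^2·(t−5).
MRS = (t−5)/(c−3).
At (7, 25): MRS = 5.
The indifference curve has slope −5 at this bundle.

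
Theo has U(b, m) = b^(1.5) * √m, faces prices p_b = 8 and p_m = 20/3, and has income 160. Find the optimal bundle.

b* = 15, m* = 6

MU_b = 1.5·√b·√m and MU_m = 0.5·b^(1.5)·m^(-0.5).
MRS = MU_b/MU_m = (3)·m/b.
Tangency: set MRS = p_b/p_m = 8/(20/3) = 1.2.
So (3)·m/b = 1.2, i.e. m = 0.4·b.
Substitute into the budget 8·b + (20/3)·m = 160: (32/3)·b = 160, so b* = 15.
Then m* = 0.4·15 = 6.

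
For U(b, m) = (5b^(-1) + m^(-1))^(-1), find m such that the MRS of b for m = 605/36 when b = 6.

m = 11

For CES with ρ = -1, MRS = (5/1)·(m/b)^2.
Setting (5/1)·(m/6)^2 = 605/36 gives (m/6)^2 = 121/36, so m/6 = 11/6 and m = 11.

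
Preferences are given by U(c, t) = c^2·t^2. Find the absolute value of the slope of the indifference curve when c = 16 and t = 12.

MRS = 0.75

MU_c = 2·c·t^2 and MU_t = 2·c^2·t.
MRS = MU_c/MU_t = t/c.
At (16, 12): MRS = 0.75.
So at (16, 12) the consumer would give up 0.75 units of t for one more unit of c.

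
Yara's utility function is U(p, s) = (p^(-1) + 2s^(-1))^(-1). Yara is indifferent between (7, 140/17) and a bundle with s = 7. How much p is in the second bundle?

U depends on (p, s) only through S = p^(-1) + 2s^(-1), so equal utility means equal S. At (7, 140/17): S = 27/70.
With s = 7: 2·7^(-1) = 2/7, so p^(-1) = 27/70 − 2/7 = 0.1.
Hence p = 1/0.1 = 10.
Check: U(10, 7) = 2.5926.

p = 10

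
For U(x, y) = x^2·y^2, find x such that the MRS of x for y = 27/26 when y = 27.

MU_x = 2·x·y^2 and MU_y = 2·x^2·y.
MRS = MU_x/MU_y = y/x.
Substitute y = 27: MRS = 27/x. Setting 27/x = 27/26 gives x = 27/(27/26) = 26.

x = 26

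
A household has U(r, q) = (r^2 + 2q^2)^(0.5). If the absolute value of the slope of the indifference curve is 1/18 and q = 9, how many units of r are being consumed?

For CES with ρ = 2, MRS = (1/2)·(q/r)^(-1).
Setting (1/2)·(9/r)^(-1) = 1/18 gives (9/r)^(-1) = 1/9, so 9/r = 9 and r = 1.

r = 1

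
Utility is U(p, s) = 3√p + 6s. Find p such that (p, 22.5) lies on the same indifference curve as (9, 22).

U(9, 22) = 141.
Set U(p, 22.5) = 141 and solve.
With s = 22.5: 3√p = 141 − 6·22.5 = 6, so √p = 2 and p = 4.
Check: U(4, 22.5) = 141.

p = 4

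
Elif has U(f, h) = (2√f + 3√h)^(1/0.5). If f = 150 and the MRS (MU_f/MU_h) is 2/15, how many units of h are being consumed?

For CES with ρ = 0.5, MRS = (2/3)·√(h/f).
Setting (2/3)·√(h/150) = 2/15 gives √(h/150) = 0.2, so h/150 = 1/25 and h = 6.

h = 6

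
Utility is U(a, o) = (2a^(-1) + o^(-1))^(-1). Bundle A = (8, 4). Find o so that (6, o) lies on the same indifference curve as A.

o = 6

U depends on (a, o) only through S = 2a^(-1) + o^(-1), so equal utility means equal S. At (8, 4): S = 0.5.
With a = 6: 2·6^(-1) = 1/3, so o^(-1) = 0.5 − 1/3 = 1/6.
Hence o = 1/(1/6) = 6.
Check: U(6, 6) = 2.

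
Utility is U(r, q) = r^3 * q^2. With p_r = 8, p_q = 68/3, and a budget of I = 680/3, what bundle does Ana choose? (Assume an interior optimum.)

r* = 17, q* = 4

MU_r = 3·r^2·q^2 and MU_q = 2·r^3·q.
MRS = MU_r/MU_q = (3/2)·q/r.
Tangency: set MRS = p_r/p_q = 8/(68/3) = 6/17.
So (3/2)·q/r = 6/17, i.e. q = (4/17)·r.
Substitute into the budget 8·r + (68/3)·q = 680/3: (40/3)·r = 680/3, so r* = 17.
Then q* = (4/17)·17 = 4.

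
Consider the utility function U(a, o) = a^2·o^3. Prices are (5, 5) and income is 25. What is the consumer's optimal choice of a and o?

a* = 2, o* = 3

MU_a = 2·a·o^3 and MU_o = 3·a^2·o^2.
MRS = MU_a/MU_o = (2/3)·o/a.
Tangency: set MRS = p_a/p_o = 5/5 = 1.
So (2/3)·o/a = 1, i.e. o = 1.5·a.
Substitute into the budget 5·a + 5·o = 25: 12.5·a = 25, so a* = 2.
Then o* = 1.5·2 = 3.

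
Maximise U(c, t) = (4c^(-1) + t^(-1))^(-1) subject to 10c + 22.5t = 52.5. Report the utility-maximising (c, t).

c* = 3, t* = 1

For CES with ρ = -1, MRS = (4/1)·(t/c)^2.
Tangency: set MRS = p_c/p_t = 10/22.5 = 4/9.
So (t/c)^2 = 1/9; taking the square root, t/c = 1/3, i.e. t = (1/3)·c.
Substitute into the budget 10·c + 22.5·t = 52.5: 17.5·c = 52.5, so c* = 3 and t* = (1/3)·3 = 1.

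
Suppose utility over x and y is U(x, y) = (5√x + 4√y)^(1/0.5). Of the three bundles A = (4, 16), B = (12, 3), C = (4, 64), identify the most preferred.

Bundle C

Evaluate utility at each bundle:
U(A) = 676.000.
U(B) = 588.000.
U(C) = 1764.000.
Highest utility is C, so C ≻ A ≻ B.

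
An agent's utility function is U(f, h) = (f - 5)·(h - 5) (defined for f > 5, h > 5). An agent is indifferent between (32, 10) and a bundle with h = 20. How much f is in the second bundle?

f = 14

U(32, 10) = 135.
Set U(f, 20) = 135 and solve.
With h = 20: (20 − 5) = 15, so (f − 5) = 135/15 = 9.
So f = 5 + 9 = 14.
Check: U(14, 20) = 135.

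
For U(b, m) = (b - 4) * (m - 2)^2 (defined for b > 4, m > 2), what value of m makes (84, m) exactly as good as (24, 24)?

U(24, 24) = 9680.
Set U(84, m) = 9680 and solve.
With b = 84: (84 − 4) = 80, so (m − 2)^2 = 9680/80 = 121.
Taking the square root (with m > 2): m − 2 = 11, so m = 13.
Check: U(84, 13) = 9680.

m = 13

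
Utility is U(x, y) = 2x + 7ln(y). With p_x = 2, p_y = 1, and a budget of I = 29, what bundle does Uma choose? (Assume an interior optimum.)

MU_x = 2, MU_y = 7/y.
MRS = 2 ÷ (7/y).
Tangency: set MRS = p_x/p_y = 2/1 = 2.
MRS depends only on y: (2/7)·y = 2 ⇒ y* = 2/(2/7) = 7.
From the budget, 2·x = 29 − 1·7 = 22, so x* = 11.

x* = 11, y* = 7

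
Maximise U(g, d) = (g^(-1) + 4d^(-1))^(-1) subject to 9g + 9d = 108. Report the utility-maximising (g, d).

g* = 4, d* = 8

For CES with ρ = -1, MRS = (1/4)·(d/g)^2.
Tangency: set MRS = p_g/p_d = 9/9 = 1.
So (d/g)^2 = 4; taking the square root, d/g = 2, i.e. d = 2·g.
Substitute into the budget 9·g + 9·d = 108: 27·g = 108, so g* = 4 and d* = 2·4 = 8.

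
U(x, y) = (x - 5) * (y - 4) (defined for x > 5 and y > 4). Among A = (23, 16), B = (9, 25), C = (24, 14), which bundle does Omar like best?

Evaluate utility at each bundle:
U(A) = 216.
U(B) = 84.
U(C) = 190.
Highest utility is A, so A ≻ C ≻ B.

Bundle A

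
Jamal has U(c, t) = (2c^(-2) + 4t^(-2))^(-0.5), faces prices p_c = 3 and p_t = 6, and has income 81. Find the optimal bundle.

For CES with ρ = -2, MRS = (2/4)·(t/c)^3.
Tangency: set MRS = p_c/p_t = 3/6 = 0.5.
So (t/c)^3 = 1; taking the cube root, t/c = 1, i.e. t = c.
Substitute into the budget 3·c + 6·t = 81: 9·c = 81, so c* = 9 and t* = 9.

c* = 9, t* = 9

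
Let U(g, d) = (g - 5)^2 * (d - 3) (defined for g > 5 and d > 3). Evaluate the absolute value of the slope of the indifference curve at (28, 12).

MRS = 18/23

MU_g = 2·(g−5)·(d−3), MU_d = (g−5)^2.
MRS = (2/1)·(d−3)/(g−5).
At (28, 12): MRS = 18/23.
So at (28, 12) the consumer would give up 18/23 units of d for one more unit of g.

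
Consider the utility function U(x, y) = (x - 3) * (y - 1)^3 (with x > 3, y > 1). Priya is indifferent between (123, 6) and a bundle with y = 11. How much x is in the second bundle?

U(123, 6) = 15000.
Set U(x, 11) = 15000 and solve.
With y = 11: (11 − 1)^3 = 1000, so (x − 3) = 15000/1000 = 15.
So x = 3 + 15 = 18.
Check: U(18, 11) = 15000.

x = 18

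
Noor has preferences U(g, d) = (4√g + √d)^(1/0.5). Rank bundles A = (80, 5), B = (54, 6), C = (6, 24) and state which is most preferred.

Evaluate utility at each bundle:
U(A) = 1445.000.
U(B) = 1014.000.
U(C) = 216.000.
Highest utility is A, so A ≻ B ≻ C.

Bundle A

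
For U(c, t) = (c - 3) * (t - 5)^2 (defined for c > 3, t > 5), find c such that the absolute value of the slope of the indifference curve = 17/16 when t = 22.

c = 11

MU_c = (t−5)^2, MU_t = 2·(c−3)·(t−5).
MRS = (1/2)·(t−5)/(c−3).
Substitute t = 22: MRS = 8.5/(c − 3). Setting this equal to 17/16 gives c − 3 = 8.5/(17/16) = 8, so c = 11.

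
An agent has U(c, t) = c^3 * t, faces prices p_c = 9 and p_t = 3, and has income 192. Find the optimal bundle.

MU_c = 3·c^2·t and MU_t = c^3.
MRS = MU_c/MU_t = (3/1)·t/c.
Tangency: set MRS = p_c/p_t = 9/3 = 3.
So (3/1)·t/c = 3, i.e. t = c.
Substitute into the budget 9·c + 3·t = 192: 12·c = 192, so c* = 16.
Then t* = 16.

c* = 16, t* = 16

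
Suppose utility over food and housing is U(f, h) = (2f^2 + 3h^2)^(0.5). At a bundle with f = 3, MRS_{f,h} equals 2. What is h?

h = 1

For CES with ρ = 2, MRS = (2/3)·(h/f)^(-1).
Setting (2/3)·(h/3)^(-1) = 2 gives (h/3)^(-1) = 3, so h/3 = 1/3 and h = 1.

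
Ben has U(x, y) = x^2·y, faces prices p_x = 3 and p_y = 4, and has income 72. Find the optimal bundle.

MU_x = 2·x·y and MU_y = x^2.
MRS = MU_x/MU_y = (2/1)·y/x.
Tangency: set MRS = p_x/p_y = 3/4 = 0.75.
So (2/1)·y/x = 0.75, i.e. y = 0.375·x.
Substitute into the budget 3·x + 4·y = 72: 4.5·x = 72, so x* = 16.
Then y* = 0.375·16 = 6.

x* = 16, y* = 6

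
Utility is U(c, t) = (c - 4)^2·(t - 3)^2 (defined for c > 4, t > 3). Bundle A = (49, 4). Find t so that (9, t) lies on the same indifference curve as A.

U(49, 4) = 2025.
Set U(9, t) = 2025 and solve.
With c = 9: (9 − 4)^2 = 25, so (t − 3)^2 = 2025/25 = 81.
Taking the square root (with t > 3): t − 3 = 9, so t = 12.
Check: U(9, 12) = 2025.

t = 12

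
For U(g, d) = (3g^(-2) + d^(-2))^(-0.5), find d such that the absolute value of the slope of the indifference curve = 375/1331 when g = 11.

For CES with ρ = -2, MRS = (3/1)·(d/g)^3.
Setting (3/1)·(d/11)^3 = 375/1331 gives (d/11)^3 = 125/1331, so d/11 = 5/11 and d = 5.

d = 5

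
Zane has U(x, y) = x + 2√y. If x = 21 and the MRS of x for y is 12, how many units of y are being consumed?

MU_x = 1, MU_y = 2/(2√y).
MRS = 1 ÷ (2/(2√y)).
MRS depends only on y: √y = 12 ⇒ √y = 12 ⇒ y = 144.

y = 144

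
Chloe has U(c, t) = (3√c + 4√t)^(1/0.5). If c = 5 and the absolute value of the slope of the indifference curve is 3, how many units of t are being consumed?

For CES with ρ = 0.5, MRS = (3/4)·√(t/c).
Setting (3/4)·√(t/5) = 3 gives √(t/5) = 4, so t/5 = 16 and t = 80.

t = 80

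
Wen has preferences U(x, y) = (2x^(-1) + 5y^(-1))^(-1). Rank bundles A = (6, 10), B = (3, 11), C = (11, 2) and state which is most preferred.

Bundle A

Evaluate utility at each bundle:
U(A) = 1.200.
U(B) = 0.892.
U(C) = 0.373.
Highest utility is A, so A ≻ B ≻ C.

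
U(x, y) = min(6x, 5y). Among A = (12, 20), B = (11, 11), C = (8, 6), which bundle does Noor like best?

Bundle A

Evaluate utility at each bundle:
U(A) = 72.
U(B) = 55.
U(C) = 30.
Highest utility is A, so A ≻ B ≻ C.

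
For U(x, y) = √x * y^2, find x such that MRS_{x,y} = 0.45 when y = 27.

MU_x = 0.5·x^(-0.5)·y^2 and MU_y = 2·√x·y.
MRS = MU_x/MU_y = (0.25)·y/x.
Substitute y = 27: MRS = 6.75/x. Setting 6.75/x = 0.45 gives x = 6.75/0.45 = 15.

x = 15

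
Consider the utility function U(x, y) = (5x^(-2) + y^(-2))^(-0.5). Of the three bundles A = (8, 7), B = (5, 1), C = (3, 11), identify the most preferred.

Bundle A

Evaluate utility at each bundle:
U(A) = 3.186.
U(B) = 0.913.
U(C) = 1.332.
Highest utility is A, so A ≻ C ≻ B.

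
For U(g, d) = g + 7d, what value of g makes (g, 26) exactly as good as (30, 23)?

U(30, 23) = 191.
Set U(g, 26) = 191 and solve.
g + 7·26 = 191 ⇒ g = 9 ⇒ g = 9.
Check: U(9, 26) = 191.

g = 9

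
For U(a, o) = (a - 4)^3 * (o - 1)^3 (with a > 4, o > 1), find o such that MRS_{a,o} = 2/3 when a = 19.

MU_a = 3·(a−4)^2·(o−1)^3, MU_o = 3·(a−4)^3·(o−1)^2.
MRS = (o−1)/(a−4).
Substitute a = 19: MRS = (o − 1)/15. Setting this equal to 2/3 gives o − 1 = (2/3)·15 = 10, so o = 11.

o = 11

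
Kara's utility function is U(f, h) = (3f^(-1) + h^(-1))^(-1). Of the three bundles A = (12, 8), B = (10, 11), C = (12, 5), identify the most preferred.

Bundle A

Evaluate utility at each bundle:
U(A) = 2.667.
U(B) = 2.558.
U(C) = 2.222.
Highest utility is A, so A ≻ B ≻ C.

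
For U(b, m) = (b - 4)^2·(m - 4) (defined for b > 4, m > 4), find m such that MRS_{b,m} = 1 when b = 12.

MU_b = 2·(b−4)·(m−4), MU_m = (b−4)^2.
MRS = (2/1)·(m−4)/(b−4).
Substitute b = 12: MRS = (m − 4)/4. Setting this equal to 1 gives m − 4 = 1·4 = 4, so m = 8.

m = 8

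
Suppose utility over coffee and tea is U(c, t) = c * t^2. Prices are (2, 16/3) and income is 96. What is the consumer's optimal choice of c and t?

MU_c = t^2 and MU_t = 2·c·t.
MRS = MU_c/MU_t = (1/2)·t/c.
Tangency: set MRS = p_c/p_t = 2/(16/3) = 0.375.
So (1/2)·t/c = 0.375, i.e. t = 0.75·c.
Substitute into the budget 2·c + (16/3)·t = 96: 6·c = 96, so c* = 16.
Then t* = 0.75·16 = 12.

c* = 16, t* = 12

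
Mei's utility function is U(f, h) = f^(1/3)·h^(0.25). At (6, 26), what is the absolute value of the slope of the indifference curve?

MRS = 52/9

MU_f = 1/3·f^(-2/3)·h^(0.25) and MU_h = 0.25·f^(1/3)·h^(-0.75).
MRS = MU_f/MU_h = (4/3)·h/f.
At (6, 26): MRS = 52/9.
The indifference curve has slope −52/9 at this bundle.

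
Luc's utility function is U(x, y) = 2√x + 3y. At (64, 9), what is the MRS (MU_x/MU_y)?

MU_x = 2/(2√x), MU_y = 3.
MRS = 2/(2√x) ÷ 3.
At (64, 9): MRS = 1/24.
That is, one extra unit of x is worth 1/24 units of y at the margin.

MRS = 1/24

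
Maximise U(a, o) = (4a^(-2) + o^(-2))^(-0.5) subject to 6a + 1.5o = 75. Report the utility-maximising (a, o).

a* = 10, o* = 10

For CES with ρ = -2, MRS = (4/1)·(o/a)^3.
Tangency: set MRS = p_a/p_o = 6/1.5 = 4.
So (o/a)^3 = 1; taking the cube root, o/a = 1, i.e. o = a.
Substitute into the budget 6·a + 1.5·o = 75: 7.5·a = 75, so a* = 10 and o* = 10.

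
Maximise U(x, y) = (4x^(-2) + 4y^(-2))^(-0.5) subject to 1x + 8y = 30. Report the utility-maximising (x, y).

For CES with ρ = -2, MRS = (y/x)^3.
Tangency: set MRS = p_x/p_y = 1/8 = 0.125.
So (y/x)^3 = 0.125; taking the cube root, y/x = 0.5, i.e. y = 0.5·x.
Substitute into the budget 1·x + 8·y = 30: 5·x = 30, so x* = 6 and y* = 0.5·6 = 3.

x* = 6, y* = 3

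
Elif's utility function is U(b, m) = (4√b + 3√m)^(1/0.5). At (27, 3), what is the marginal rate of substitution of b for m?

MRS = 4/9

For CES with ρ = 0.5, MRS = (4/3)·√(m/b).
At (27, 3): MRS = 4/9.
So at (27, 3) the consumer would give up 4/9 units of m for one more unit of b.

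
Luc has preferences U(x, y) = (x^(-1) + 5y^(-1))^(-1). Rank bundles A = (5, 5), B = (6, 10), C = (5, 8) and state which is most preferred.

Bundle B

Evaluate utility at each bundle:
U(A) = 0.833.
U(B) = 1.500.
U(C) = 1.212.
Highest utility is B, so B ≻ C ≻ A.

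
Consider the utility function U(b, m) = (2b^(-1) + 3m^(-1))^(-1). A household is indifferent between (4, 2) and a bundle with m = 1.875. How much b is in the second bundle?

b = 5

U depends on (b, m) only through S = 2b^(-1) + 3m^(-1), so equal utility means equal S. At (4, 2): S = 2.
With m = 1.875: 3·1.875^(-1) = 1.6, so 2b^(-1) = 2 − 1.6 = 0.4, i.e. b^(-1) = 0.2.
Hence b = 1/0.2 = 5.
Check: U(5, 1.875) = 0.5.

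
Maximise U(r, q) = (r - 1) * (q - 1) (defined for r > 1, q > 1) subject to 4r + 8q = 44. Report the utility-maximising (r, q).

MU_r = (q−1), MU_q = (r−1).
MRS = (q−1)/(r−1).
Tangency: set MRS = p_r/p_q = 4/8 = 0.5.
So (q − 1)/(r − 1) = 0.5, i.e. (q − 1) = 0.5·(r − 1).
Rewrite the budget in excess-of-subsistence terms: 4·(r − 1) + 8·(q − 1) = 44 − 4·1 − 8·1 = 32.
Substituting, 8·(r − 1) = 32, so r − 1 = 4 and r* = 5.
Then q − 1 = 0.5·4 = 2, so q* = 3.

r* = 5, q* = 3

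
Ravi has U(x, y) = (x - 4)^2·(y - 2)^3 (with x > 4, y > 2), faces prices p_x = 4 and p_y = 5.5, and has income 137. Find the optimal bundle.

x* = 15, y* = 14

MU_x = 2·(x−4)·(y−2)^3, MU_y = 3·(x−4)^2·(y−2)^2.
MRS = (2/3)·(y−2)/(x−4).
Tangency: set MRS = p_x/p_y = 4/5.5 = 8/11.
So (2/3)·(y − 2)/(x − 4) = 8/11, i.e. (y − 2) = (12/11)·(x − 4).
Rewrite the budget in excess-of-subsistence terms: 4·(x − 4) + 5.5·(y − 2) = 137 − 4·4 − 5.5·2 = 110.
Substituting, 10·(x − 4) = 110, so x − 4 = 11 and x* = 15.
Then y − 2 = (12/11)·11 = 12, so y* = 14.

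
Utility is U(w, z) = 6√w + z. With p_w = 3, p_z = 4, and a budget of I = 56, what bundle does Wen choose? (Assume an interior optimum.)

MU_w = 6/(2√w), MU_z = 1.
MRS = 6/(2√w) ÷ 1.
Tangency: set MRS = p_w/p_z = 3/4 = 0.75.
MRS depends only on w: 3/√w = 0.75 ⇒ √w = 3/0.75 = 4 ⇒ w* = 16.
From the budget, 4·z = 56 − 3·16 = 8, so z* = 2.

w* = 16, z* = 2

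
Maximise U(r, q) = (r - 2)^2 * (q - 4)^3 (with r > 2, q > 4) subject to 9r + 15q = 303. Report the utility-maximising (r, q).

r* = 12, q* = 13

MU_r = 2·(r−2)·(q−4)^3, MU_q = 3·(r−2)^2·(q−4)^2.
MRS = (2/3)·(q−4)/(r−2).
Tangency: set MRS = p_r/p_q = 9/15 = 0.6.
So (2/3)·(q − 4)/(r − 2) = 0.6, i.e. (q − 4) = 0.9·(r − 2).
Rewrite the budget in excess-of-subsistence terms: 9·(r − 2) + 15·(q − 4) = 303 − 9·2 − 15·4 = 225.
Substituting, 22.5·(r − 2) = 225, so r − 2 = 10 and r* = 12.
Then q − 4 = 0.9·10 = 9, so q* = 13.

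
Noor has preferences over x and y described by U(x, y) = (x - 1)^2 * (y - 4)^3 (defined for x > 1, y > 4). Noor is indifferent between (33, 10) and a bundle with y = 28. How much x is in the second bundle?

x = 5

U(33, 10) = 221184.
Set U(x, 28) = 221184 and solve.
With y = 28: (28 − 4)^3 = 13824, so (x − 1)^2 = 221184/13824 = 16.
Taking the square root (with x > 1): x − 1 = 4, so x = 5.
Check: U(5, 28) = 221184.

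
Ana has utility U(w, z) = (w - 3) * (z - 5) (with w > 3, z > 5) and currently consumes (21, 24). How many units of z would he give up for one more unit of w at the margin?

MU_w = (z−5), MU_z = (w−3).
MRS = (z−5)/(w−3).
At (21, 24): MRS = 19/18.
So at (21, 24) the consumer would give up 19/18 units of z for one more unit of w.

MRS = 19/18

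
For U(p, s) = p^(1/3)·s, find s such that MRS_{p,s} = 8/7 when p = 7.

MU_p = 1/3·p^(-2/3)·s and MU_s = p^(1/3).
MRS = MU_p/MU_s = (1/3)·s/p.
Substitute p = 7: MRS = s/21. Setting s/21 = 8/7 gives s = (8/7)·21 = 24.

s = 24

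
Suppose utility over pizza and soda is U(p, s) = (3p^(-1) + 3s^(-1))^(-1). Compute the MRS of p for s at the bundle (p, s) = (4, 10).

For CES with ρ = -1, MRS = (s/p)^2.
At (4, 10): MRS = 6.25.
The indifference curve has slope −6.25 at this bundle.

MRS = 6.25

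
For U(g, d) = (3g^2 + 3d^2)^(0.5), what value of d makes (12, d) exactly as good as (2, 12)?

U depends on (g, d) only through S = 3g^2 + 3d^2, so equal utility means equal S. At (2, 12): S = 444.
With g = 12: 3·12^2 = 432, so 3d^2 = 444 − 432 = 12, i.e. d^2 = 4.
Hence d = √4 = 2.
Check: U(12, 2) = 21.0713.

d = 2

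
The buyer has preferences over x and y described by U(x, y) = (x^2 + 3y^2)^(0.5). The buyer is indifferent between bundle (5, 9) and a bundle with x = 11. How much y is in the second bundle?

U depends on (x, y) only through S = x^2 + 3y^2, so equal utility means equal S. At (5, 9): S = 268.
With x = 11: 11^2 = 121, so 3y^2 = 268 − 121 = 147, i.e. y^2 = 49.
Hence y = √49 = 7.
Check: U(11, 7) = 16.3707.

y = 7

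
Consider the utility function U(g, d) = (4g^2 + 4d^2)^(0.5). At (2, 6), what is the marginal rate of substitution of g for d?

MRS = 1/3

For CES with ρ = 2, MRS = (d/g)^(-1).
At (2, 6): MRS = 1/3.
That is, one extra unit of g is worth 1/3 units of d at the margin.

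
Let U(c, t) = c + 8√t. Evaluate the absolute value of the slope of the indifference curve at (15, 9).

MU_c = 1, MU_t = 8/(2√t).
MRS = 1 ÷ (8/(2√t)).
At (15, 9): MRS = 0.75.
The indifference curve has slope −0.75 at this bundle.

MRS = 0.75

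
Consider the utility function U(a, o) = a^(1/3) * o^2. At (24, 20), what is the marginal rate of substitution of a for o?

MU_a = 1/3·a^(-2/3)·o^2 and MU_o = 2·a^(1/3)·o.
MRS = MU_a/MU_o = (1/6)·o/a.
At (24, 20): MRS = 5/36.
The indifference curve has slope −5/36 at this bundle.

MRS = 5/36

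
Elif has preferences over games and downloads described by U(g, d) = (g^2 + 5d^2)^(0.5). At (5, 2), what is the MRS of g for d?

For CES with ρ = 2, MRS = (1/5)·(d/g)^(-1).
At (5, 2): MRS = 0.5.
That is, one extra unit of g is worth 0.5 units of d at the margin.

MRS = 0.5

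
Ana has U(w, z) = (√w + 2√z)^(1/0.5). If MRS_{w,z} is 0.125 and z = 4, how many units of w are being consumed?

For CES with ρ = 0.5, MRS = (1/2)·√(z/w).
Setting (1/2)·√(4/w) = 0.125 gives √(4/w) = 0.25, so 4/w = 1/16 and w = 64.

w = 64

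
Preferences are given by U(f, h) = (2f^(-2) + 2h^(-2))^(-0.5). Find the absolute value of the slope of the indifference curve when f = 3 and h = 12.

For CES with ρ = -2, MRS = (h/f)^3.
At (3, 12): MRS = 64.
The indifference curve has slope −64 at this bundle.

MRS = 64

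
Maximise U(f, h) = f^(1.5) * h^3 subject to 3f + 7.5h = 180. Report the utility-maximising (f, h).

f* = 20, h* = 16

MU_f = 1.5·√f·h^3 and MU_h = 3·f^(1.5)·h^2.
MRS = MU_f/MU_h = (0.5)·h/f.
Tangency: set MRS = p_f/p_h = 3/7.5 = 0.4.
So (0.5)·h/f = 0.4, i.e. h = 0.8·f.
Substitute into the budget 3·f + 7.5·h = 180: 9·f = 180, so f* = 20.
Then h* = 0.8·20 = 16.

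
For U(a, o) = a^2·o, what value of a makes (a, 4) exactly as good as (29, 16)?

U(29, 16) = 13456.
Set U(a, 4) = 13456 and solve.
With o = 4: a^2 = 13456/4 = 3364; taking the square root, a = 58.
Check: U(58, 4) = 13456.

a = 58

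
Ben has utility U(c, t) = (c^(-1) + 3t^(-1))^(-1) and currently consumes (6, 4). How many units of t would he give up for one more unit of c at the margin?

MRS = 4/27

For CES with ρ = -1, MRS = (1/3)·(t/c)^2.
At (6, 4): MRS = 4/27.
That is, one extra unit of c is worth 4/27 units of t at the margin.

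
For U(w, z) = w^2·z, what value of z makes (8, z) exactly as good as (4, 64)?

z = 16

U(4, 64) = 1024.
Set U(8, z) = 1024 and solve.
With w = 8: 8^2 = 64, so z = 1024/64 = 16.
Check: U(8, 16) = 1024.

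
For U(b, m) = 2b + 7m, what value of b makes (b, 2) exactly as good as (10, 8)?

U(10, 8) = 76.
Set U(b, 2) = 76 and solve.
2b + 7·2 = 76 ⇒ 2b = 62 ⇒ b = 31.
Check: U(31, 2) = 76.

b = 31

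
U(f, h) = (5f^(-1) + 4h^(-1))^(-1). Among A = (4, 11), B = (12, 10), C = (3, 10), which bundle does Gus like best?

Evaluate utility at each bundle:
U(A) = 0.620.
U(B) = 1.224.
U(C) = 0.484.
Highest utility is B, so B ≻ A ≻ C.

Bundle B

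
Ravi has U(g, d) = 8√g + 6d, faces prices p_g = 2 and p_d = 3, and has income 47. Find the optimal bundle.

MU_g = 8/(2√g), MU_d = 6.
MRS = 8/(2√g) ÷ 6.
Tangency: set MRS = p_g/p_d = 2/3.
MRS depends only on g: (2/3)/√g = 2/3 ⇒ √g = (2/3)/(2/3) = 1 ⇒ g* = 1.
From the budget, 3·d = 47 − 2·1 = 45, so d* = 15.

g* = 1, d* = 15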